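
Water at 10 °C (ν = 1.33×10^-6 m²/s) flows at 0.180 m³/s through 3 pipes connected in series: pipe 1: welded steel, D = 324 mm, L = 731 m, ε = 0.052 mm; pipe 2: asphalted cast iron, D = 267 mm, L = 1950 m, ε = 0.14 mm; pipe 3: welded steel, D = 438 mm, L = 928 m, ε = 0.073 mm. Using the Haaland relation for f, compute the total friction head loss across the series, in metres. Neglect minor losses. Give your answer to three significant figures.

Pipe 1: V = 2.183 m/s, Re = 5.32×10^5, ε/D = 1.60×10^-4, f = 0.01482, h_1 = f(L/D)V²/2g = 8.124 m
Pipe 2: V = 3.215 m/s, Re = 6.45×10^5, ε/D = 5.24×10^-4, f = 0.01756, h_2 = f(L/D)V²/2g = 67.55 m
Pipe 3: V = 1.195 m/s, Re = 3.93×10^5, ε/D = 1.67×10^-4, f = 0.01532, h_3 = f(L/D)V²/2g = 2.362 m
Series → Q common, losses add: H = Σh = 78.03 m

H ≈ 78.0 m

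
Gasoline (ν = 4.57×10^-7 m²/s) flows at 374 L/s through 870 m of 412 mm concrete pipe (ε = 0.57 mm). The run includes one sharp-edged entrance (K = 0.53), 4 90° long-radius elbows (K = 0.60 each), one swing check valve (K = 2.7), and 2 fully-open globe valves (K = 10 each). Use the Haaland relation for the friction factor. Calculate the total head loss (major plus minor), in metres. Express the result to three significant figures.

H_L ≈ 28.4 m

V = 4Q/(πD²) = 2.805 m/s; V²/2g = 0.4011 m
Re = 2.53×10^6, ε/D = 0.00138 → f = 0.02141 (Haaland)
Major: h_f = f(L/D)·V²/2g = 0.02141·2112·0.4011 = 18.14 m
Minor: ΣK = 25.6; h_m = ΣK·V²/2g = 10.28 m
Total H_L = 18.14 + 10.28 = 28.42 m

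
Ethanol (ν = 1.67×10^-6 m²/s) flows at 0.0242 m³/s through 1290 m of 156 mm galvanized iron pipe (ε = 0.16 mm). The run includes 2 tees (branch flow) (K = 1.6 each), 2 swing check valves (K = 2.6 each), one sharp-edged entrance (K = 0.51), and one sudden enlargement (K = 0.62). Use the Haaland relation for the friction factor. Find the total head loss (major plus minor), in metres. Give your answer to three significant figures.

V = 4Q/(πD²) = 1.266 m/s; V²/2g = 0.08171 m
Re = 1.18×10^5, ε/D = 0.00103 → f = 0.02175 (Haaland)
Major: h_f = f(L/D)·V²/2g = 0.02175·8269·0.08171 = 14.69 m
Minor: ΣK = 9.53; h_m = ΣK·V²/2g = 0.7787 m
Total H_L = 14.69 + 0.7787 = 15.47 m

H_L ≈ 15.5 m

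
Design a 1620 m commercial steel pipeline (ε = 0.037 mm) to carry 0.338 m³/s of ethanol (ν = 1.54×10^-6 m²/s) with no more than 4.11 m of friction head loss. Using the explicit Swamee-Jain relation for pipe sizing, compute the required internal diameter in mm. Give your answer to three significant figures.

Swamee-Jain (Type III): D = 0.66·[ε^1.25·(LQ²/(gh_f))^4.75 + ν·Q^9.4·(L/(gh_f))^5.2]^0.04
LQ²/(gh_f) = 4.590; L/(gh_f) = 40.18
Term 1 = ε^1.25·(…)^4.75 = 0.00402; Term 2 = ν·Q^9.4·(…)^5.2 = 0.0126
D = 0.66·(0.00402 + 0.0126)^0.04 = 0.5602 m = 560 mm
Check: V = 1.37 m/s, Re = 4.99×10^5, f = 0.01405, h_f = 3.89 m ≈ 4.11 m ✓

D ≈ 560 mm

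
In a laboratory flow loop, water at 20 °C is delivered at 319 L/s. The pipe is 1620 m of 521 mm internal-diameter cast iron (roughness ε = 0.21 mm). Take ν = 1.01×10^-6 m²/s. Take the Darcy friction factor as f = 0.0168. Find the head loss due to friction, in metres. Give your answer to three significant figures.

V = 4Q/(πD²) = 4·0.319/(π·0.521²) = 1.496 m/s
h_f = f(L/D)V²/(2g) = 0.01680·(1620/0.521)·1.496²/(2·9.81) = 5.961 m

h_f ≈ 5.96 m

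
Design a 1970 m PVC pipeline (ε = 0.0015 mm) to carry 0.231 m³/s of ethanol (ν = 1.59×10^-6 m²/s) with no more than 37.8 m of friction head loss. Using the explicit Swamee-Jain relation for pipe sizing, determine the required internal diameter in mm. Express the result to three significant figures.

D ≈ 316 mm

Swamee-Jain (Type III): D = 0.66·[ε^1.25·(LQ²/(gh_f))^4.75 + ν·Q^9.4·(L/(gh_f))^5.2]^0.04
LQ²/(gh_f) = 0.2835; L/(gh_f) = 5.313
Term 1 = ε^1.25·(…)^4.75 = 1.32×10^-10; Term 2 = ν·Q^9.4·(…)^5.2 = 9.79×10^-9
D = 0.66·(1.32×10^-10 + 9.79×10^-9)^0.04 = 0.3158 m = 316 mm
Check: V = 2.95 m/s, Re = 5.86×10^5, f = 0.01281, h_f = 35.4 m ≈ 37.8 m ✓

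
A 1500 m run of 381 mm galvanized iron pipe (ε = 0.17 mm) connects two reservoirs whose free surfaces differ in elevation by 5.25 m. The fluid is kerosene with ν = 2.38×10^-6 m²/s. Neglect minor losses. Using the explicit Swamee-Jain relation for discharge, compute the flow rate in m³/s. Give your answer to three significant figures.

Swamee-Jain (Type II): Q = -0.965·√(gD⁵h_f/L)·ln[ε/(3.7D) + √(3.17ν²L/(gD³h_f))]
√(gD⁵h_f/L) = √(9.81·0.381⁵·5.25/1500) = 0.01660
ε/(3.7D) = 1.21×10^-4; √(3.17ν²L/(gD³h_f)) = 9.72×10^-5
Q = -0.965·0.01660·ln(2.178×10^-4) = 0.1351 m³/s
Check: V = 1.18 m/s, Re = 1.90×10^5, f = 0.01874, h_f = 5.28 m ≈ 5.25 m ✓

Q ≈ 0.135 m³/s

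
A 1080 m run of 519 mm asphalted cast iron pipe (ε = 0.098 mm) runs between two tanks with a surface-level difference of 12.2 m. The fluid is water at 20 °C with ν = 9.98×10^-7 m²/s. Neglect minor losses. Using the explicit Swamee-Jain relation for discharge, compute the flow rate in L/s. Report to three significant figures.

Q ≈ 601 L/s

Swamee-Jain (Type II): Q = -0.965·√(gD⁵h_f/L)·ln[ε/(3.7D) + √(3.17ν²L/(gD³h_f))]
√(gD⁵h_f/L) = √(9.81·0.519⁵·12.2/1080) = 0.06460
ε/(3.7D) = 5.10×10^-5; √(3.17ν²L/(gD³h_f)) = 1.43×10^-5
Q = -0.965·0.06460·ln(6.531×10^-5) = 0.6007 m³/s
Check: V = 2.84 m/s, Re = 1.48×10^6, f = 0.01436, h_f = 12.3 m ≈ 12.2 m ✓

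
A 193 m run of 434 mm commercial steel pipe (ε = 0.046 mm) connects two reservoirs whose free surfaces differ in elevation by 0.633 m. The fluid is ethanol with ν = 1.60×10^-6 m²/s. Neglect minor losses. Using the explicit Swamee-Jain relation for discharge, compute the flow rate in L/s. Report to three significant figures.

Swamee-Jain (Type II): Q = -0.965·√(gD⁵h_f/L)·ln[ε/(3.7D) + √(3.17ν²L/(gD³h_f))]
√(gD⁵h_f/L) = √(9.81·0.434⁵·0.633/193) = 0.02226
ε/(3.7D) = 2.86×10^-5; √(3.17ν²L/(gD³h_f)) = 5.55×10^-5
Q = -0.965·0.02226·ln(8.419×10^-5) = 0.2015 m³/s
Check: V = 1.36 m/s, Re = 3.70×10^5, f = 0.01507, h_f = 0.634 m ≈ 0.633 m ✓

Q ≈ 202 L/s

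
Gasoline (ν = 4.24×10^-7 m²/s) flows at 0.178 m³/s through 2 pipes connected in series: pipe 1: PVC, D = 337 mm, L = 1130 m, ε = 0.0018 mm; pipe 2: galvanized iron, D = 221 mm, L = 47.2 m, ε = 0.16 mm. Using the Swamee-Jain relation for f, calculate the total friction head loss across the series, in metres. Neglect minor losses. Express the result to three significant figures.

H ≈ 11.8 m

Pipe 1: V = 1.996 m/s, Re = 1.59×10^6, ε/D = 5.34×10^-6, f = 0.01093, h_1 = f(L/D)V²/2g = 7.442 m
Pipe 2: V = 4.640 m/s, Re = 2.42×10^6, ε/D = 7.24×10^-4, f = 0.01840, h_2 = f(L/D)V²/2g = 4.313 m
Series → Q common, losses add: H = Σh = 11.75 m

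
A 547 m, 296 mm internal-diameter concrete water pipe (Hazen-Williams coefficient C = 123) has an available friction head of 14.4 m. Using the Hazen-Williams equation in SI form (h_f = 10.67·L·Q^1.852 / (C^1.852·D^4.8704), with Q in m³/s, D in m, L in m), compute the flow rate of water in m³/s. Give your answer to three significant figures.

Rearranging: Q = [h_f·C^1.852·D^4.8704 / (10.67·L)]^(1/1.852)
Q = [14.4·123^1.852·0.296^4.8704 / (10.67·547)]^0.540 = 0.1956 m³/s

Q ≈ 0.196 m³/s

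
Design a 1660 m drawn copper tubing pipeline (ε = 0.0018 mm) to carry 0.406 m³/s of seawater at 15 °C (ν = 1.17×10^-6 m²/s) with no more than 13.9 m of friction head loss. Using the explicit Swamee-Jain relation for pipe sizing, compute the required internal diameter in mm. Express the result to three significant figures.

D ≈ 458 mm

Swamee-Jain (Type III): D = 0.66·[ε^1.25·(LQ²/(gh_f))^4.75 + ν·Q^9.4·(L/(gh_f))^5.2]^0.04
LQ²/(gh_f) = 2.007; L/(gh_f) = 12.17
Term 1 = ε^1.25·(…)^4.75 = 1.80×10^-6; Term 2 = ν·Q^9.4·(…)^5.2 = 1.08×10^-4
D = 0.66·(1.80×10^-6 + 1.08×10^-4)^0.04 = 0.4583 m = 458 mm
Check: V = 2.46 m/s, Re = 9.64×10^5, f = 0.01178, h_f = 13.2 m ≈ 13.9 m ✓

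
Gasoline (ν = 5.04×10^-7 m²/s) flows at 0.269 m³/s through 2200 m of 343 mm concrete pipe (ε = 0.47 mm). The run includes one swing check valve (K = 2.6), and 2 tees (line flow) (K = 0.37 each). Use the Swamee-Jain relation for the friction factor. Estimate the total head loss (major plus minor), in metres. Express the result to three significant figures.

V = 4Q/(πD²) = 2.911 m/s; V²/2g = 0.4320 m
Re = 1.98×10^6, ε/D = 0.00137 → f = 0.02141 (Swamee-Jain)
Major: h_f = f(L/D)·V²/2g = 0.02141·6414·0.4320 = 59.32 m
Minor: ΣK = 3.34; h_m = ΣK·V²/2g = 1.443 m
Total H_L = 59.32 + 1.443 = 60.76 m

H_L ≈ 60.8 m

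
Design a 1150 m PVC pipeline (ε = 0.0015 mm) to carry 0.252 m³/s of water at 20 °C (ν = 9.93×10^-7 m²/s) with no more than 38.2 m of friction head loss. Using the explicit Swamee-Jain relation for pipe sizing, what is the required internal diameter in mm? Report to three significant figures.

D ≈ 286 mm

Swamee-Jain (Type III): D = 0.66·[ε^1.25·(LQ²/(gh_f))^4.75 + ν·Q^9.4·(L/(gh_f))^5.2]^0.04
LQ²/(gh_f) = 0.1949; L/(gh_f) = 3.069
Term 1 = ε^1.25·(…)^4.75 = 2.22×10^-11; Term 2 = ν·Q^9.4·(…)^5.2 = 7.99×10^-10
D = 0.66·(2.22×10^-11 + 7.99×10^-10)^0.04 = 0.2858 m = 286 mm
Check: V = 3.93 m/s, Re = 1.13×10^6, f = 0.01151, h_f = 36.4 m ≈ 38.2 m ✓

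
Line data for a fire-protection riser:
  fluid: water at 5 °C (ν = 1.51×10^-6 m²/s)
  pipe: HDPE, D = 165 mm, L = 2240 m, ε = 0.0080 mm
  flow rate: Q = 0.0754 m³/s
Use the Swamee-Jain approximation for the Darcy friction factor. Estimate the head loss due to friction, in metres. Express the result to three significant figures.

h_f ≈ 123 m

V = 4Q/(πD²) = 4·0.0754/(π·0.165²) = 3.526 m/s
Re = VD/ν = 3.526·0.165/1.51×10^-6 = 3.85×10^5 → turbulent
ε/D = 0.0080/165 = 4.85×10^-5
Swamee-Jain: f = 0.01435
h_f = f(L/D)V²/(2g) = 0.01435·(2240/0.165)·3.526²/(2·9.81) = 123.5 m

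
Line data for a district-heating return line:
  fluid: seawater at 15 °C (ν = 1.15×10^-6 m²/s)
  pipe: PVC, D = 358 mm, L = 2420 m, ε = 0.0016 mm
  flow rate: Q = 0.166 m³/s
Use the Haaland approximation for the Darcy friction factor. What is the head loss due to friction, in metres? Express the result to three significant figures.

V = 4Q/(πD²) = 4·0.166/(π·0.358²) = 1.649 m/s
Re = VD/ν = 1.649·0.358/1.15×10^-6 = 5.13×10^5 → turbulent
ε/D = 0.0016/358 = 4.47×10^-6
Haaland: f = 0.01305
h_f = f(L/D)V²/(2g) = 0.01305·(2420/0.358)·1.649²/(2·9.81) = 12.23 m

h_f ≈ 12.2 m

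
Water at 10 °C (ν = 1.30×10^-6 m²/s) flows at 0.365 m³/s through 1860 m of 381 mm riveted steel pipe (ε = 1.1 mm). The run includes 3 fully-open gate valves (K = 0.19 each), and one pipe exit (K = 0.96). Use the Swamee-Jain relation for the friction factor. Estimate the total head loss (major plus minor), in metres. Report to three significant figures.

V = 4Q/(πD²) = 3.201 m/s; V²/2g = 0.5224 m
Re = 9.38×10^5, ε/D = 0.00289 → f = 0.02611 (Swamee-Jain)
Major: h_f = f(L/D)·V²/2g = 0.02611·4882·0.5224 = 66.58 m
Minor: ΣK = 1.53; h_m = ΣK·V²/2g = 0.7993 m
Total H_L = 66.58 + 0.7993 = 67.38 m

H_L ≈ 67.4 m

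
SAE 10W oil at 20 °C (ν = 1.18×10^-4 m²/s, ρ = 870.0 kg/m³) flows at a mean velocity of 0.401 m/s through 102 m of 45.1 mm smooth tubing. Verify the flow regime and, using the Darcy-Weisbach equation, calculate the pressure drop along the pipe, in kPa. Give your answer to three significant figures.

Δp ≈ 66.1 kPa

Re = VD/ν = 0.401·0.04510/1.18×10^-4 = 153 → laminar (Re < 2300)
f = 64/Re = 0.4176
h_f = f(L/D)V²/(2g) = 0.4176·(102/0.04510)·0.401²/(2·9.81) = 7.740 m
Δp = ρg·h_f = 870.0·9.81·7.740 = 66.06 kPa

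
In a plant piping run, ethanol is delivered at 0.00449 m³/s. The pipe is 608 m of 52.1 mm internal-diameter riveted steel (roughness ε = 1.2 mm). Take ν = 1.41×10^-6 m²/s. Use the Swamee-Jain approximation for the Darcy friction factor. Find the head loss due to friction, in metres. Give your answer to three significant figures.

V = 4Q/(πD²) = 4·0.00449/(π·0.0521²) = 2.106 m/s
Re = VD/ν = 2.106·0.0521/1.41×10^-6 = 7.78×10^4 → turbulent
ε/D = 1.2/52.1 = 0.0230
Swamee-Jain: f = 0.05211
h_f = f(L/D)V²/(2g) = 0.05211·(608/0.0521)·2.106²/(2·9.81) = 137.5 m

h_f ≈ 137 m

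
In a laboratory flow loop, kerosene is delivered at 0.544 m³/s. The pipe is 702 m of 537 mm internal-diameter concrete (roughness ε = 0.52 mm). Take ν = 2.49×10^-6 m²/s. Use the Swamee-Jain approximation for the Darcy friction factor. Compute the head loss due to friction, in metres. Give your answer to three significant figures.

h_f ≈ 7.76 m

V = 4Q/(πD²) = 4·0.544/(π·0.537²) = 2.402 m/s
Re = VD/ν = 2.402·0.537/2.49×10^-6 = 5.18×10^5 → turbulent
ε/D = 0.52/537 = 9.68×10^-4
Swamee-Jain: f = 0.02019
h_f = f(L/D)V²/(2g) = 0.02019·(702/0.537)·2.402²/(2·9.81) = 7.763 m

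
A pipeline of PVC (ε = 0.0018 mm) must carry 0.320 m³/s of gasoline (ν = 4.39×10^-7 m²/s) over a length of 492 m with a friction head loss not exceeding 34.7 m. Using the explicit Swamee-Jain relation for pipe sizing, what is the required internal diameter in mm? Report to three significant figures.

D ≈ 260 mm

Swamee-Jain (Type III): D = 0.66·[ε^1.25·(LQ²/(gh_f))^4.75 + ν·Q^9.4·(L/(gh_f))^5.2]^0.04
LQ²/(gh_f) = 0.1480; L/(gh_f) = 1.445
Term 1 = ε^1.25·(…)^4.75 = 7.55×10^-12; Term 2 = ν·Q^9.4·(…)^5.2 = 6.65×10^-11
D = 0.66·(7.55×10^-12 + 6.65×10^-11)^0.04 = 0.2596 m = 260 mm
Check: V = 6.05 m/s, Re = 3.57×10^6, f = 0.009845, h_f = 34.8 m ≈ 34.7 m ✓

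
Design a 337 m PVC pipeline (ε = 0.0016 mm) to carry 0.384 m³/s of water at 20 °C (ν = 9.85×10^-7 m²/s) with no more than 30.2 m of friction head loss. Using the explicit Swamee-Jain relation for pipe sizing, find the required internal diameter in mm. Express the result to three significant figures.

D ≈ 273 mm

Swamee-Jain (Type III): D = 0.66·[ε^1.25·(LQ²/(gh_f))^4.75 + ν·Q^9.4·(L/(gh_f))^5.2]^0.04
LQ²/(gh_f) = 0.1677; L/(gh_f) = 1.138
Term 1 = ε^1.25·(…)^4.75 = 1.18×10^-11; Term 2 = ν·Q^9.4·(…)^5.2 = 2.38×10^-10
D = 0.66·(1.18×10^-11 + 2.38×10^-10)^0.04 = 0.2726 m = 273 mm
Check: V = 6.58 m/s, Re = 1.82×10^6, f = 0.01073, h_f = 29.3 m ≈ 30.2 m ✓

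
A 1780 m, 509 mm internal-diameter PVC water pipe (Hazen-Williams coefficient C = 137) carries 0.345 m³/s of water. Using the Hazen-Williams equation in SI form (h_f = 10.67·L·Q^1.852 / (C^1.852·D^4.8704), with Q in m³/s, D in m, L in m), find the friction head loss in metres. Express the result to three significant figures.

h_f = 10.67·1780·0.345^1.852 / (137^1.852·0.509^4.8704) = 7.831 m

h_f ≈ 7.83 m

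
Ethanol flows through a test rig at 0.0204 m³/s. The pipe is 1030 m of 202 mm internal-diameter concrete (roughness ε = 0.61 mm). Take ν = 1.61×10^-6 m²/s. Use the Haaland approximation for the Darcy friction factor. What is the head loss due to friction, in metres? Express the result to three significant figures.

h_f ≈ 2.92 m

V = 4Q/(πD²) = 4·0.0204/(π·0.202²) = 0.6366 m/s
Re = VD/ν = 0.6366·0.202/1.61×10^-6 = 7.99×10^4 → turbulent
ε/D = 0.61/202 = 0.00302
Haaland: f = 0.02771
h_f = f(L/D)V²/(2g) = 0.02771·(1030/0.202)·0.6366²/(2·9.81) = 2.918 m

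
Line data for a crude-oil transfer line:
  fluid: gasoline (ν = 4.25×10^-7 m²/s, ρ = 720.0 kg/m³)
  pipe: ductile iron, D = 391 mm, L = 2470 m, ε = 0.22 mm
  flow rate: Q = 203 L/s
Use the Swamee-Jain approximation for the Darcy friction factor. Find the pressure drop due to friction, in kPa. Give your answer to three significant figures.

Δp ≈ 114 kPa

V = 4Q/(πD²) = 4·0.203/(π·0.391²) = 1.691 m/s
Re = VD/ν = 1.691·0.391/4.25×10^-7 = 1.56×10^6 → turbulent
ε/D = 0.22/391 = 5.63×10^-4
Swamee-Jain: f = 0.01753
h_f = f(L/D)V²/(2g) = 0.01753·(2470/0.391)·1.691²/(2·9.81) = 16.13 m
Δp = ρg·h_f = 720.0·9.81·16.13 = 114.0 kPa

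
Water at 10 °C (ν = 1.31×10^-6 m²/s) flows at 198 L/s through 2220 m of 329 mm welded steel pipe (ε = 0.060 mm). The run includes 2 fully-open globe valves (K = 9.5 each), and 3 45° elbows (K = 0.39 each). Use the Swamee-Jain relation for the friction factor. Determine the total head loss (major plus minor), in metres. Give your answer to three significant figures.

H_L ≈ 33.8 m

V = 4Q/(πD²) = 2.329 m/s; V²/2g = 0.2765 m
Re = 5.85×10^5, ε/D = 1.82×10^-4 → f = 0.01514 (Swamee-Jain)
Major: h_f = f(L/D)·V²/2g = 0.01514·6748·0.2765 = 28.24 m
Minor: ΣK = 20.2; h_m = ΣK·V²/2g = 5.577 m
Total H_L = 28.24 + 5.577 = 33.82 m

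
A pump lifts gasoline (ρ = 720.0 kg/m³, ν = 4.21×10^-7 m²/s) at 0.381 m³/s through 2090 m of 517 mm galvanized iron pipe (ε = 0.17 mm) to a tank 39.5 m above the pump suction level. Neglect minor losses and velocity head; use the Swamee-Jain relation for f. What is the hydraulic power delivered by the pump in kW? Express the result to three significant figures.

P_hyd ≈ 135 kW

V = 4Q/(πD²) = 1.815 m/s; Re = 2.23×10^6; ε/D = 3.29×10^-4; f = 0.01562
h_f = f(L/D)V²/2g = 10.60 m
Total head H = z + h_f = 39.5 + 10.60 = 50.10 m
P_hyd = ρgQH = 720.0·9.81·0.381·50.10 = 134.8 kW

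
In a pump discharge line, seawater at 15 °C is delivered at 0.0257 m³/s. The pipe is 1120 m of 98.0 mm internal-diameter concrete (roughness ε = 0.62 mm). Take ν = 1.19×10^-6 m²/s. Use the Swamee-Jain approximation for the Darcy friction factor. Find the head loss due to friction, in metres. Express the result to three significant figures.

V = 4Q/(πD²) = 4·0.0257/(π·0.0980²) = 3.407 m/s
Re = VD/ν = 3.407·0.0980/1.19×10^-6 = 2.81×10^5 → turbulent
ε/D = 0.62/98.0 = 0.00633
Swamee-Jain: f = 0.03308
h_f = f(L/D)V²/(2g) = 0.03308·(1120/0.0980)·3.407²/(2·9.81) = 223.7 m

h_f ≈ 224 m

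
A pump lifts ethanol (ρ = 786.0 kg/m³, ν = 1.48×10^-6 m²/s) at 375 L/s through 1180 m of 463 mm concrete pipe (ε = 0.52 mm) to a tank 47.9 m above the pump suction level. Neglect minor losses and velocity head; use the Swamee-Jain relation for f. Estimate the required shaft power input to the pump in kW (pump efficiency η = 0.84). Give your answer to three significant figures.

V = 4Q/(πD²) = 2.227 m/s; Re = 6.97×10^5; ε/D = 0.00112; f = 0.02071
h_f = f(L/D)V²/2g = 13.34 m
Total head H = z + h_f = 47.9 + 13.34 = 61.24 m
P_hyd = ρgQH = 786.0·9.81·0.375·61.24 = 177.1 kW
P_shaft = P_hyd/η = 177.1/0.84 = 210.8 kW

P_shaft ≈ 211 kW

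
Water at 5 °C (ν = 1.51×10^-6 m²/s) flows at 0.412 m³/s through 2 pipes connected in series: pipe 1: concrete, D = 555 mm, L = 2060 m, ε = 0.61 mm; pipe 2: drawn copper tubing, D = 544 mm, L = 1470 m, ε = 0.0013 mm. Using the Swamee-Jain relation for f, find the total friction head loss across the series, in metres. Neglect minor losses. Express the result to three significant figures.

Pipe 1: V = 1.703 m/s, Re = 6.26×10^5, ε/D = 0.00110, f = 0.02066, h_1 = f(L/D)V²/2g = 11.33 m
Pipe 2: V = 1.773 m/s, Re = 6.39×10^5, ε/D = 2.39×10^-6, f = 0.01258, h_2 = f(L/D)V²/2g = 5.445 m
Series → Q common, losses add: H = Σh = 16.78 m

H ≈ 16.8 m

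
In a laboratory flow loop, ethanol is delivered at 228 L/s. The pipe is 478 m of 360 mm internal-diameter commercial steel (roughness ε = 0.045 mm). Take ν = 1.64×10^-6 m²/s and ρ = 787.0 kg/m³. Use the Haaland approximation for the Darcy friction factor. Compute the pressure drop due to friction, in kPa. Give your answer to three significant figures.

Δp ≈ 38.2 kPa

V = 4Q/(πD²) = 4·0.228/(π·0.360²) = 2.240 m/s
Re = VD/ν = 2.240·0.360/1.64×10^-6 = 4.92×10^5 → turbulent
ε/D = 0.045/360 = 1.25×10^-4
Haaland: f = 0.01456
h_f = f(L/D)V²/(2g) = 0.01456·(478/0.360)·2.240²/(2·9.81) = 4.945 m
Δp = ρg·h_f = 787.0·9.81·4.945 = 38.18 kPa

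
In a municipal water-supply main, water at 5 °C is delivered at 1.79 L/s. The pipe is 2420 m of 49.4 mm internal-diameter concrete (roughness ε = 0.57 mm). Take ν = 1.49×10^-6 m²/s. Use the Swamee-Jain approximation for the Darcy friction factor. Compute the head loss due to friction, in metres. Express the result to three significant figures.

h_f ≈ 91.5 m

V = 4Q/(πD²) = 4·0.00179/(π·0.0494²) = 0.9339 m/s
Re = VD/ν = 0.9339·0.0494/1.49×10^-6 = 3.10×10^4 → turbulent
ε/D = 0.57/49.4 = 0.0115
Swamee-Jain: f = 0.04203
h_f = f(L/D)V²/(2g) = 0.04203·(2420/0.0494)·0.9339²/(2·9.81) = 91.53 m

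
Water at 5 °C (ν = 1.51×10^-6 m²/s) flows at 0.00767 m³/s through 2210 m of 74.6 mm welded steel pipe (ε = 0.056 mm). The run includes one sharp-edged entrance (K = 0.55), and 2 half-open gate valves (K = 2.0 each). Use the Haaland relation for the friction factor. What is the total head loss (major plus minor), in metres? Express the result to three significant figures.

V = 4Q/(πD²) = 1.755 m/s; V²/2g = 0.1569 m
Re = 8.67×10^4, ε/D = 7.51×10^-4 → f = 0.02140 (Haaland)
Major: h_f = f(L/D)·V²/2g = 0.02140·29625·0.1569 = 99.48 m
Minor: ΣK = 4.55; h_m = ΣK·V²/2g = 0.7141 m
Total H_L = 99.48 + 0.7141 = 100.2 m

H_L ≈ 100 m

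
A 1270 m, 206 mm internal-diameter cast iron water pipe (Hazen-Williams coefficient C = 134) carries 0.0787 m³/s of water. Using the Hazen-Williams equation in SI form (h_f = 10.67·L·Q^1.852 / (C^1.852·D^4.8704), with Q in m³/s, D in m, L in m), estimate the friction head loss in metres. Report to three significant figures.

h_f ≈ 30.9 m

h_f = 10.67·1270·0.0787^1.852 / (134^1.852·0.206^4.8704) = 30.88 m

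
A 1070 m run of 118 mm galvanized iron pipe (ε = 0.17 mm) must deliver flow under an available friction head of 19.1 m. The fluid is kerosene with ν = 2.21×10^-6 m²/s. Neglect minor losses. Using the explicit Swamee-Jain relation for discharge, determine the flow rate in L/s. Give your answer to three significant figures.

Q ≈ 14.3 L/s

Swamee-Jain (Type II): Q = -0.965·√(gD⁵h_f/L)·ln[ε/(3.7D) + √(3.17ν²L/(gD³h_f))]
√(gD⁵h_f/L) = √(9.81·0.118⁵·19.1/1070) = 0.002002
ε/(3.7D) = 3.89×10^-4; √(3.17ν²L/(gD³h_f)) = 2.32×10^-4
Q = -0.965·0.002002·ln(6.213×10^-4) = 0.01426 m³/s
Check: V = 1.30 m/s, Re = 6.96×10^4, f = 0.02452, h_f = 19.3 m ≈ 19.1 m ✓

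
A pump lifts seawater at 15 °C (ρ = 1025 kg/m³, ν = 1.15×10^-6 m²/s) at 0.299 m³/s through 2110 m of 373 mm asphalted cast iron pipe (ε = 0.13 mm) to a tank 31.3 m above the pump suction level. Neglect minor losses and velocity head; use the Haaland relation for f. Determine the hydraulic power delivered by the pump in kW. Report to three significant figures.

V = 4Q/(πD²) = 2.736 m/s; Re = 8.88×10^5; ε/D = 3.49×10^-4; f = 0.01609
h_f = f(L/D)V²/2g = 34.74 m
Total head H = z + h_f = 31.3 + 34.74 = 66.04 m
P_hyd = ρgQH = 1025·9.81·0.299·66.04 = 198.6 kW

P_hyd ≈ 199 kW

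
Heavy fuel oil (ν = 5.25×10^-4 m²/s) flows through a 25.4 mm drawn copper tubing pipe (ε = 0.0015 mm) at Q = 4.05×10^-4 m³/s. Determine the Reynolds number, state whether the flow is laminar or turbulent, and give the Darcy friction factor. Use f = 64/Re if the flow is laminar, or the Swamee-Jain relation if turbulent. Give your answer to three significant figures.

V = 4Q/(πD²) = 0.7993 m/s
Re = VD/ν = 0.7993·0.0254/5.25×10^-4 = 38.7
Re < 2300 → laminar → f = 64/Re = 1.655

Re ≈ 38.7; laminar; f = 64/Re ≈ 1.66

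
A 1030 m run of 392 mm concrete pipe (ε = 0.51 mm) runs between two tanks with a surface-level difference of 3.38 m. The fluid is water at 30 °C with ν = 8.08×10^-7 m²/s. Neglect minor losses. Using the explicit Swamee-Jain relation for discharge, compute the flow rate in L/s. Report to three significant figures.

Q ≈ 131 L/s

Swamee-Jain (Type II): Q = -0.965·√(gD⁵h_f/L)·ln[ε/(3.7D) + √(3.17ν²L/(gD³h_f))]
√(gD⁵h_f/L) = √(9.81·0.392⁵·3.38/1030) = 0.01726
ε/(3.7D) = 3.52×10^-4; √(3.17ν²L/(gD³h_f)) = 3.27×10^-5
Q = -0.965·0.01726·ln(3.843×10^-4) = 0.1310 m³/s
Check: V = 1.09 m/s, Re = 5.27×10^5, f = 0.02155, h_f = 3.40 m ≈ 3.38 m ✓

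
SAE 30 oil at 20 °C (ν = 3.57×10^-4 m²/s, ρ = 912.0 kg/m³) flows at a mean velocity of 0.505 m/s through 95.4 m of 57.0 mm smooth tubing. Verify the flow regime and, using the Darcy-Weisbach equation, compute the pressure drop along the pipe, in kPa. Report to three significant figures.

Re = VD/ν = 0.505·0.05700/3.57×10^-4 = 80.6 → laminar (Re < 2300)
f = 64/Re = 0.7937
h_f = f(L/D)V²/(2g) = 0.7937·(95.4/0.05700)·0.505²/(2·9.81) = 17.27 m
Δp = ρg·h_f = 912.0·9.81·17.27 = 154.5 kPa

Δp ≈ 154 kPa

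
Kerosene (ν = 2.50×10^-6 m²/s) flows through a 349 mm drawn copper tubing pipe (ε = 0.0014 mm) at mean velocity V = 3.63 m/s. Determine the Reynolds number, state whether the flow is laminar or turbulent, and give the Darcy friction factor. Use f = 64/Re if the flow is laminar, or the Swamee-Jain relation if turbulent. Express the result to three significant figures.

Re = VD/ν = 3.630·0.349/2.50×10^-6 = 5.07×10^5
Re > 4000 → turbulent; ε/D = 4.01×10^-6
Swamee-Jain: f = 0.01312

Re ≈ 5.07×10^5; turbulent; f ≈ 0.0131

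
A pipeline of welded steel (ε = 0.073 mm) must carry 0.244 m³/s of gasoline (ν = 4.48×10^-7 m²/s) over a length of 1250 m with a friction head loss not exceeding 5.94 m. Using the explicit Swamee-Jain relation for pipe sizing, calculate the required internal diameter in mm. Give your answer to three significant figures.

D ≈ 434 mm

Swamee-Jain (Type III): D = 0.66·[ε^1.25·(LQ²/(gh_f))^4.75 + ν·Q^9.4·(L/(gh_f))^5.2]^0.04
LQ²/(gh_f) = 1.277; L/(gh_f) = 21.45
Term 1 = ε^1.25·(…)^4.75 = 2.16×10^-5; Term 2 = ν·Q^9.4·(…)^5.2 = 6.55×10^-6
D = 0.66·(2.16×10^-5 + 6.55×10^-6)^0.04 = 0.4340 m = 434 mm
Check: V = 1.65 m/s, Re = 1.60×10^6, f = 0.01405, h_f = 5.61 m ≈ 5.94 m ✓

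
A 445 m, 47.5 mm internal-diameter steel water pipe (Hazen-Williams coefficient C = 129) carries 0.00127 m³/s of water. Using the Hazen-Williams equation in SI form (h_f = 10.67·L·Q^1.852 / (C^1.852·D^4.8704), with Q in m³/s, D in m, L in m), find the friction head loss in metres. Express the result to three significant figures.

h_f ≈ 7.06 m

h_f = 10.67·445·0.00127^1.852 / (129^1.852·0.0475^4.8704) = 7.063 m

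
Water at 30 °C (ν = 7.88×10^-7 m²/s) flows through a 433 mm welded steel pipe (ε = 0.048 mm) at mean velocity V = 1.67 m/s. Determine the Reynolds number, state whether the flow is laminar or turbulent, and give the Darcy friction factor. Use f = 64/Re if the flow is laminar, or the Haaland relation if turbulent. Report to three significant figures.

Re = VD/ν = 1.670·0.433/7.88×10^-7 = 9.18×10^5
Re > 4000 → turbulent; ε/D = 1.11×10^-4
Haaland: f = 0.01357

Re ≈ 9.18×10^5; turbulent; f ≈ 0.0136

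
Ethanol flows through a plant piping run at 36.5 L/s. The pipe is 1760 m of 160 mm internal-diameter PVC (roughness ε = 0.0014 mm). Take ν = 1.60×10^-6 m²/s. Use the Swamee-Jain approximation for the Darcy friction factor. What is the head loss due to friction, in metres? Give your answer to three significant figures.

h_f ≈ 29.4 m

V = 4Q/(πD²) = 4·0.0365/(π·0.160²) = 1.815 m/s
Re = VD/ν = 1.815·0.160/1.60×10^-6 = 1.82×10^5 → turbulent
ε/D = 0.0014/160 = 8.75×10^-6
Swamee-Jain: f = 0.01591
h_f = f(L/D)V²/(2g) = 0.01591·(1760/0.160)·1.815²/(2·9.81) = 29.39 m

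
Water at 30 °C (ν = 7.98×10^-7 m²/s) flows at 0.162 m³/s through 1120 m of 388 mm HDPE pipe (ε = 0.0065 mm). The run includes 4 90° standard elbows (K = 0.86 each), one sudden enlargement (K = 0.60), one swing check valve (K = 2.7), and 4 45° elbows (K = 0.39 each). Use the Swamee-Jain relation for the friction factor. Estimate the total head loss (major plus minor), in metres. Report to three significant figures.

H_L ≈ 4.32 m

V = 4Q/(πD²) = 1.370 m/s; V²/2g = 0.09568 m
Re = 6.66×10^5, ε/D = 1.68×10^-5 → f = 0.01276 (Swamee-Jain)
Major: h_f = f(L/D)·V²/2g = 0.01276·2887·0.09568 = 3.524 m
Minor: ΣK = 8.30; h_m = ΣK·V²/2g = 0.7941 m
Total H_L = 3.524 + 0.7941 = 4.318 m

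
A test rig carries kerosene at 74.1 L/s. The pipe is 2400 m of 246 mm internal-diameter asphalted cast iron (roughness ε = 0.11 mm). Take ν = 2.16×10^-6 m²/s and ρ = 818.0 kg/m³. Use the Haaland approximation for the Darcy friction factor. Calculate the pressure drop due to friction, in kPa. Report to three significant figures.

V = 4Q/(πD²) = 4·0.0741/(π·0.246²) = 1.559 m/s
Re = VD/ν = 1.559·0.246/2.16×10^-6 = 1.78×10^5 → turbulent
ε/D = 0.11/246 = 4.47×10^-4
Haaland: f = 0.01856
h_f = f(L/D)V²/(2g) = 0.01856·(2400/0.246)·1.559²/(2·9.81) = 22.44 m
Δp = ρg·h_f = 818.0·9.81·22.44 = 180.0 kPa

Δp ≈ 180 kPa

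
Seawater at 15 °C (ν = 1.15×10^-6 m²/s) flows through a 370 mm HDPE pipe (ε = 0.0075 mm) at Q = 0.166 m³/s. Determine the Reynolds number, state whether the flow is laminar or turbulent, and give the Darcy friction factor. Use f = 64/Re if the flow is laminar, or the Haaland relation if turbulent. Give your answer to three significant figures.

Re ≈ 4.97×10^5; turbulent; f ≈ 0.0133

V = 4Q/(πD²) = 1.544 m/s
Re = VD/ν = 1.544·0.370/1.15×10^-6 = 4.97×10^5
Re > 4000 → turbulent; ε/D = 2.03×10^-5
Haaland: f = 0.01332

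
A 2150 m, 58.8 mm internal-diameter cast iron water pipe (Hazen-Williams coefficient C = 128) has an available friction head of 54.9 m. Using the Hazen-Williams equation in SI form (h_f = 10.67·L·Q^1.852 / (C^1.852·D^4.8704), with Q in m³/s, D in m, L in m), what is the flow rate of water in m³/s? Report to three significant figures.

Rearranging: Q = [h_f·C^1.852·D^4.8704 / (10.67·L)]^(1/1.852)
Q = [54.9·128^1.852·0.0588^4.8704 / (10.67·2150)]^0.540 = 0.002855 m³/s

Q ≈ 0.00286 m³/s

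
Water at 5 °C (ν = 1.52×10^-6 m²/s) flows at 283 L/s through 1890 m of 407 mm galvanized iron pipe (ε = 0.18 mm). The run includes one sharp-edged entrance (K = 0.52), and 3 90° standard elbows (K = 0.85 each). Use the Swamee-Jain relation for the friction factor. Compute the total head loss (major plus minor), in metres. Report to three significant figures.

V = 4Q/(πD²) = 2.175 m/s; V²/2g = 0.2412 m
Re = 5.82×10^5, ε/D = 4.42×10^-4 → f = 0.01727 (Swamee-Jain)
Major: h_f = f(L/D)·V²/2g = 0.01727·4644·0.2412 = 19.34 m
Minor: ΣK = 3.07; h_m = ΣK·V²/2g = 0.7404 m
Total H_L = 19.34 + 0.7404 = 20.08 m

H_L ≈ 20.1 m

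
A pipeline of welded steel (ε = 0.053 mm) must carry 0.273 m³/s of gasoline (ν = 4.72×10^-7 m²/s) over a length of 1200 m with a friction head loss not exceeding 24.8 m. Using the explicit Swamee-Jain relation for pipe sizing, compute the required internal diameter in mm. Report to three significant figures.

D ≈ 336 mm

Swamee-Jain (Type III): D = 0.66·[ε^1.25·(LQ²/(gh_f))^4.75 + ν·Q^9.4·(L/(gh_f))^5.2]^0.04
LQ²/(gh_f) = 0.3676; L/(gh_f) = 4.932
Term 1 = ε^1.25·(…)^4.75 = 3.90×10^-8; Term 2 = ν·Q^9.4·(…)^5.2 = 9.50×10^-9
D = 0.66·(3.90×10^-8 + 9.50×10^-9)^0.04 = 0.3365 m = 336 mm
Check: V = 3.07 m/s, Re = 2.19×10^6, f = 0.01372, h_f = 23.5 m ≈ 24.8 m ✓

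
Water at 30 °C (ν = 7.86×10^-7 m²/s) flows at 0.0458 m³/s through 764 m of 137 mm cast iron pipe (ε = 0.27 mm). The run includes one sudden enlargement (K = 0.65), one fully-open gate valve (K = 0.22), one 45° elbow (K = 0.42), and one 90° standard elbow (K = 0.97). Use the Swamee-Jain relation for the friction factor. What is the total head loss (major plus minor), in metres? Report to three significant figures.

V = 4Q/(πD²) = 3.107 m/s; V²/2g = 0.4920 m
Re = 5.42×10^5, ε/D = 0.00197 → f = 0.02378 (Swamee-Jain)
Major: h_f = f(L/D)·V²/2g = 0.02378·5577·0.4920 = 65.25 m
Minor: ΣK = 2.26; h_m = ΣK·V²/2g = 1.112 m
Total H_L = 65.25 + 1.112 = 66.36 m

H_L ≈ 66.4 m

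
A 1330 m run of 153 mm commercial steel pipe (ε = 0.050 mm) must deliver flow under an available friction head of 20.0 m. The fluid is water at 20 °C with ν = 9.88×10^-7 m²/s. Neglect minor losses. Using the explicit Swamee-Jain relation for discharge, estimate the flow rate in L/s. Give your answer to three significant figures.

Swamee-Jain (Type II): Q = -0.965·√(gD⁵h_f/L)·ln[ε/(3.7D) + √(3.17ν²L/(gD³h_f))]
√(gD⁵h_f/L) = √(9.81·0.153⁵·20.0/1330) = 0.003517
ε/(3.7D) = 8.83×10^-5; √(3.17ν²L/(gD³h_f)) = 7.65×10^-5
Q = -0.965·0.003517·ln(1.649×10^-4) = 0.02956 m³/s
Check: V = 1.61 m/s, Re = 2.49×10^5, f = 0.01755, h_f = 20.1 m ≈ 20.0 m ✓

Q ≈ 29.6 L/s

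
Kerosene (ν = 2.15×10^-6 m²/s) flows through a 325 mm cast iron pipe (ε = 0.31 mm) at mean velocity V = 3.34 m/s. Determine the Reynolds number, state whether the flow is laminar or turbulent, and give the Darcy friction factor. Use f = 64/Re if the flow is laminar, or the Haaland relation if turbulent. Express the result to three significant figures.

Re ≈ 5.05×10^5; turbulent; f ≈ 0.0200

Re = VD/ν = 3.340·0.325/2.15×10^-6 = 5.05×10^5
Re > 4000 → turbulent; ε/D = 9.54×10^-4
Haaland: f = 0.01999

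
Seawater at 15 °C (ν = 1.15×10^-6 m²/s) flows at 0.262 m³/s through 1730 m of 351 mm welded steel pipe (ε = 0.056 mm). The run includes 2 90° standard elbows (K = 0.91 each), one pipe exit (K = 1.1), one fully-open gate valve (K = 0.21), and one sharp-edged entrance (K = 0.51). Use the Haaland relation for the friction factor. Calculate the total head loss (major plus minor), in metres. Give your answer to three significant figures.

H_L ≈ 27.7 m

V = 4Q/(πD²) = 2.708 m/s; V²/2g = 0.3737 m
Re = 8.26×10^5, ε/D = 1.60×10^-4 → f = 0.01430 (Haaland)
Major: h_f = f(L/D)·V²/2g = 0.01430·4929·0.3737 = 26.34 m
Minor: ΣK = 3.64; h_m = ΣK·V²/2g = 1.360 m
Total H_L = 26.34 + 1.360 = 27.70 m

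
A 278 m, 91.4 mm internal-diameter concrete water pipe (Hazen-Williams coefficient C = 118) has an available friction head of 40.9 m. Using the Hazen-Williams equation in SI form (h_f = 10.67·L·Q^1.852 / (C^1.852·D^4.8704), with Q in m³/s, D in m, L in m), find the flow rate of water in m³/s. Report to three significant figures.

Q ≈ 0.0216 m³/s

Rearranging: Q = [h_f·C^1.852·D^4.8704 / (10.67·L)]^(1/1.852)
Q = [40.9·118^1.852·0.0914^4.8704 / (10.67·278)]^0.540 = 0.02162 m³/s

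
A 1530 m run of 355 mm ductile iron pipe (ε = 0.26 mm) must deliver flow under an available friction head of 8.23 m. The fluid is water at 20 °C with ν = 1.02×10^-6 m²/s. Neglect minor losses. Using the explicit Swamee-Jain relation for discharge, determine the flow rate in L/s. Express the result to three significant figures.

Swamee-Jain (Type II): Q = -0.965·√(gD⁵h_f/L)·ln[ε/(3.7D) + √(3.17ν²L/(gD³h_f))]
√(gD⁵h_f/L) = √(9.81·0.355⁵·8.23/1530) = 0.01725
ε/(3.7D) = 1.98×10^-4; √(3.17ν²L/(gD³h_f)) = 3.74×10^-5
Q = -0.965·0.01725·ln(2.353×10^-4) = 0.1391 m³/s
Check: V = 1.40 m/s, Re = 4.89×10^5, f = 0.01911, h_f = 8.29 m ≈ 8.23 m ✓

Q ≈ 139 L/s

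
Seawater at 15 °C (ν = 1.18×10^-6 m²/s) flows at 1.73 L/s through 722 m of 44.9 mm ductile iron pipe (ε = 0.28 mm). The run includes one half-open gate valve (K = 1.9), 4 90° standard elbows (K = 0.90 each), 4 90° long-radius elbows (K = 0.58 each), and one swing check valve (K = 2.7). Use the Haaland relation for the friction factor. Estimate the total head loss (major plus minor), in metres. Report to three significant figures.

H_L ≈ 34.2 m

V = 4Q/(πD²) = 1.093 m/s; V²/2g = 0.06085 m
Re = 4.16×10^4, ε/D = 0.00624 → f = 0.03430 (Haaland)
Major: h_f = f(L/D)·V²/2g = 0.03430·16080·0.06085 = 33.56 m
Minor: ΣK = 10.5; h_m = ΣK·V²/2g = 0.6401 m
Total H_L = 33.56 + 0.6401 = 34.20 m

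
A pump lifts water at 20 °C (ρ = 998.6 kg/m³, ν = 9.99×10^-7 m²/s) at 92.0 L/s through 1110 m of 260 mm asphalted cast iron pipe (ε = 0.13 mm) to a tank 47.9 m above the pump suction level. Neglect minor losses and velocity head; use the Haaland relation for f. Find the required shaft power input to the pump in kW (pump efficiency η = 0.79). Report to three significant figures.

V = 4Q/(πD²) = 1.733 m/s; Re = 4.51×10^5; ε/D = 5.00×10^-4; f = 0.01766
h_f = f(L/D)V²/2g = 11.54 m
Total head H = z + h_f = 47.9 + 11.54 = 59.44 m
P_hyd = ρgQH = 998.6·9.81·0.0920·59.44 = 53.57 kW
P_shaft = P_hyd/η = 53.57/0.79 = 67.81 kW

P_shaft ≈ 67.8 kW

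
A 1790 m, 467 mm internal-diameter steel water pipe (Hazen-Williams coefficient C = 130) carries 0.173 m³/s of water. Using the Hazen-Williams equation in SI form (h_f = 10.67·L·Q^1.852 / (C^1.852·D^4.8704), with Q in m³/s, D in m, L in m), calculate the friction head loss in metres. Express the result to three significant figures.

h_f = 10.67·1790·0.173^1.852 / (130^1.852·0.467^4.8704) = 3.676 m

h_f ≈ 3.68 m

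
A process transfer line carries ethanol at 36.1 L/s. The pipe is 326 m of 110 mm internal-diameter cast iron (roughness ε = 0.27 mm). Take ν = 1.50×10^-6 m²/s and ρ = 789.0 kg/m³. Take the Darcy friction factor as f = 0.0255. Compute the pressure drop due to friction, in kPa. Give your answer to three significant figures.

Δp ≈ 430 kPa

V = 4Q/(πD²) = 4·0.0361/(π·0.110²) = 3.799 m/s
h_f = f(L/D)V²/(2g) = 0.02550·(326/0.110)·3.799²/(2·9.81) = 55.58 m
Δp = ρg·h_f = 789.0·9.81·55.58 = 430.2 kPa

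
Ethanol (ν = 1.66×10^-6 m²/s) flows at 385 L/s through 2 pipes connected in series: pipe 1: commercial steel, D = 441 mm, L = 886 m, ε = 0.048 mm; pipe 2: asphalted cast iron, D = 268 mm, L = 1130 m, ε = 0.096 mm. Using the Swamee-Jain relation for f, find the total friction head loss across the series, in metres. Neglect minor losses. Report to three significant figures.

Pipe 1: V = 2.521 m/s, Re = 6.70×10^5, ε/D = 1.09×10^-4, f = 0.01413, h_1 = f(L/D)V²/2g = 9.193 m
Pipe 2: V = 6.825 m/s, Re = 1.10×10^6, ε/D = 3.58×10^-4, f = 0.01619, h_2 = f(L/D)V²/2g = 162.1 m
Series → Q common, losses add: H = Σh = 171.3 m

H ≈ 171 m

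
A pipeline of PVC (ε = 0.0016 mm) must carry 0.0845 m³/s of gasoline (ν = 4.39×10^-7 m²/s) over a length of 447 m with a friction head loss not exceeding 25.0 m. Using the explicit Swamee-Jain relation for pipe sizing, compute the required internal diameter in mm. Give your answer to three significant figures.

D ≈ 165 mm

Swamee-Jain (Type III): D = 0.66·[ε^1.25·(LQ²/(gh_f))^4.75 + ν·Q^9.4·(L/(gh_f))^5.2]^0.04
LQ²/(gh_f) = 0.01301; L/(gh_f) = 1.823
Term 1 = ε^1.25·(…)^4.75 = 6.29×10^-17; Term 2 = ν·Q^9.4·(…)^5.2 = 8.14×10^-16
D = 0.66·(6.29×10^-17 + 8.14×10^-16)^0.04 = 0.1649 m = 165 mm
Check: V = 3.96 m/s, Re = 1.49×10^6, f = 0.01117, h_f = 24.2 m ≈ 25.0 m ✓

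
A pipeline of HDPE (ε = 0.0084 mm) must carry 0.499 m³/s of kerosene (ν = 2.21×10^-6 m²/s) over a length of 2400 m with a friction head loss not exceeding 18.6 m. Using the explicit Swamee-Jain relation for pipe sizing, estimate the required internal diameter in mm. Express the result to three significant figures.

D ≈ 517 mm

Swamee-Jain (Type III): D = 0.66·[ε^1.25·(LQ²/(gh_f))^4.75 + ν·Q^9.4·(L/(gh_f))^5.2]^0.04
LQ²/(gh_f) = 3.275; L/(gh_f) = 13.15
Term 1 = ε^1.25·(…)^4.75 = 1.27×10^-4; Term 2 = ν·Q^9.4·(…)^5.2 = 0.00212
D = 0.66·(1.27×10^-4 + 0.00212)^0.04 = 0.5171 m = 517 mm
Check: V = 2.38 m/s, Re = 5.56×10^5, f = 0.01312, h_f = 17.5 m ≈ 18.6 m ✓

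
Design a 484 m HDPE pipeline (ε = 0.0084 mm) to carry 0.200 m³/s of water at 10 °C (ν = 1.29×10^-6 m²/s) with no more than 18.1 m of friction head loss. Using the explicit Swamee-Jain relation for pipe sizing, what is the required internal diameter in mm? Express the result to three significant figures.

Swamee-Jain (Type III): D = 0.66·[ε^1.25·(LQ²/(gh_f))^4.75 + ν·Q^9.4·(L/(gh_f))^5.2]^0.04
LQ²/(gh_f) = 0.1090; L/(gh_f) = 2.726
Term 1 = ε^1.25·(…)^4.75 = 1.21×10^-11; Term 2 = ν·Q^9.4·(…)^5.2 = 6.38×10^-11
D = 0.66·(1.21×10^-11 + 6.38×10^-11)^0.04 = 0.2599 m = 260 mm
Check: V = 3.77 m/s, Re = 7.60×10^5, f = 0.01280, h_f = 17.3 m ≈ 18.1 m ✓

D ≈ 260 mm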